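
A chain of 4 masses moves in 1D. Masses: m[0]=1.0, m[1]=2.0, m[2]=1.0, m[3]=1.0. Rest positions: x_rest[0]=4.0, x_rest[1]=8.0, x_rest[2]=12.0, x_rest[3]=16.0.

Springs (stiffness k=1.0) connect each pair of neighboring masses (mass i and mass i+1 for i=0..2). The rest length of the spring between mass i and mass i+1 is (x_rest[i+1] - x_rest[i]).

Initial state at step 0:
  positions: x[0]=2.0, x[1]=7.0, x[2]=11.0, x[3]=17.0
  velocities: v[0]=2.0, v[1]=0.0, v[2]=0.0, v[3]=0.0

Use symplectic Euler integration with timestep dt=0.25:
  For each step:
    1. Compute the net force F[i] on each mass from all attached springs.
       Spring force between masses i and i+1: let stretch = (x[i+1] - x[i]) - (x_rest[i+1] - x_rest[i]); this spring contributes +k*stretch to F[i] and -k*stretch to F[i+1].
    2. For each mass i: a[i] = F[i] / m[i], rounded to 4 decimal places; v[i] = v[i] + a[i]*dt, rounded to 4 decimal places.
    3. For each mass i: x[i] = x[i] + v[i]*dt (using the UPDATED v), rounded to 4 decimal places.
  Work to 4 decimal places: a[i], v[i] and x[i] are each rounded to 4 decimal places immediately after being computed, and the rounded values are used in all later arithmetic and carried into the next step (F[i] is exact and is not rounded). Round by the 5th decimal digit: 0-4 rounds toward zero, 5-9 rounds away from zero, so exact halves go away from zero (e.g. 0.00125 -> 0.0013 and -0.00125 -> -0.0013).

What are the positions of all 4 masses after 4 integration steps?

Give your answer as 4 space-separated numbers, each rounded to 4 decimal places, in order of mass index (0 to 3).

Step 0: x=[2.0000 7.0000 11.0000 17.0000] v=[2.0000 0.0000 0.0000 0.0000]
Step 1: x=[2.5625 6.9688 11.1250 16.8750] v=[2.2500 -0.1250 0.5000 -0.5000]
Step 2: x=[3.1504 6.9297 11.3496 16.6406] v=[2.3516 -0.1563 0.8985 -0.9375]
Step 3: x=[3.7245 6.9107 11.6287 16.3255] v=[2.2964 -0.0762 1.1163 -1.2603]
Step 4: x=[4.2478 6.9395 11.9065 15.9669] v=[2.0930 0.1153 1.1110 -1.4345]

Answer: 4.2478 6.9395 11.9065 15.9669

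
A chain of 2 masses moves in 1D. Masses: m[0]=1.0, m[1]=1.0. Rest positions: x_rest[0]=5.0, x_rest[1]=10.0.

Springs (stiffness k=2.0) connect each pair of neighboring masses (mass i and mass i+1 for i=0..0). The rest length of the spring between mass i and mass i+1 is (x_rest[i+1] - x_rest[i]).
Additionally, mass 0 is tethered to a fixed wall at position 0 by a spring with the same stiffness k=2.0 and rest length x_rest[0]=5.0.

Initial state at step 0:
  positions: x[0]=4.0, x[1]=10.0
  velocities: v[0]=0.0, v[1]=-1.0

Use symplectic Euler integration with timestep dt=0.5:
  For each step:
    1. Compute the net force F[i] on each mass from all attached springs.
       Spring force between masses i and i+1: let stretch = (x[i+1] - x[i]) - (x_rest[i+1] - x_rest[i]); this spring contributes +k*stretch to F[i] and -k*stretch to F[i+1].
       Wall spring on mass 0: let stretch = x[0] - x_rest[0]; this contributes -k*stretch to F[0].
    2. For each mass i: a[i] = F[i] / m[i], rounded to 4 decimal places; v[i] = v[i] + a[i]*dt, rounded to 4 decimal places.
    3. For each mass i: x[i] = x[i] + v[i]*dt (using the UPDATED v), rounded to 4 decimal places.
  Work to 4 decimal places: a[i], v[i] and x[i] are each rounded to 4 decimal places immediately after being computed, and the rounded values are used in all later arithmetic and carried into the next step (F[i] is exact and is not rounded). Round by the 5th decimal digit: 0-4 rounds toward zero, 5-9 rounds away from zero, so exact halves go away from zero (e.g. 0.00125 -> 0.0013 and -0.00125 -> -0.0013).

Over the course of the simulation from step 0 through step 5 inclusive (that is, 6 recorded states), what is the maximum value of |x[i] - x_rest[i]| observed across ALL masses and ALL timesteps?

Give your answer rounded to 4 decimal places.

Step 0: x=[4.0000 10.0000] v=[0.0000 -1.0000]
Step 1: x=[5.0000 9.0000] v=[2.0000 -2.0000]
Step 2: x=[5.5000 8.5000] v=[1.0000 -1.0000]
Step 3: x=[4.7500 9.0000] v=[-1.5000 1.0000]
Step 4: x=[3.7500 9.8750] v=[-2.0000 1.7500]
Step 5: x=[3.9375 10.1875] v=[0.3750 0.6250]
Max displacement = 1.5000

Answer: 1.5000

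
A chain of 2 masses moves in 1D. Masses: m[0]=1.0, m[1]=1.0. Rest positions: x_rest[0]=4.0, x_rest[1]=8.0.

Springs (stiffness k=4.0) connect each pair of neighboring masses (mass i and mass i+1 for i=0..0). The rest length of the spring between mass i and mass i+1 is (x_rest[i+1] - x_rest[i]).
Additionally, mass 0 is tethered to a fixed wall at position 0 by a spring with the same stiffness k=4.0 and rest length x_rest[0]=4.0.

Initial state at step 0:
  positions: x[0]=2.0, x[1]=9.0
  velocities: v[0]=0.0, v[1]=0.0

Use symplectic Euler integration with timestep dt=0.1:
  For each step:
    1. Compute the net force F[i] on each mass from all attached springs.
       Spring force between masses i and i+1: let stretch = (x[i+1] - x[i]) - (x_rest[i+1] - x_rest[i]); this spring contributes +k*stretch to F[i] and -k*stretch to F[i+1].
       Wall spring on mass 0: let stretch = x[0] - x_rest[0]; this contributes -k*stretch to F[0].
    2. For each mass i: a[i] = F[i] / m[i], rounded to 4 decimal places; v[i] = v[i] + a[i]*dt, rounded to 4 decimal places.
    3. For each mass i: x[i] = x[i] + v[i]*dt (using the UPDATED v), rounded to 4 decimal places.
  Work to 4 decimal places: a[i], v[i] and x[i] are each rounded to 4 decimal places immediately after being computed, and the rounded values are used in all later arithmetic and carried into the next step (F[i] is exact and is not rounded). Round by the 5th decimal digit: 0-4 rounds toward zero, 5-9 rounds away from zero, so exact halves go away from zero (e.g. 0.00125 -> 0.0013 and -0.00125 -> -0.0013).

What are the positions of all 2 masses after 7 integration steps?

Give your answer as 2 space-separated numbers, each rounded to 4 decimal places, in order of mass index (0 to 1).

Answer: 5.4001 6.9930

Derivation:
Step 0: x=[2.0000 9.0000] v=[0.0000 0.0000]
Step 1: x=[2.2000 8.8800] v=[2.0000 -1.2000]
Step 2: x=[2.5792 8.6528] v=[3.7920 -2.2720]
Step 3: x=[3.0982 8.3427] v=[5.1898 -3.1014]
Step 4: x=[3.7030 7.9828] v=[6.0483 -3.5992]
Step 5: x=[4.3309 7.6117] v=[6.2790 -3.7111]
Step 6: x=[4.9168 7.2694] v=[5.8590 -3.4234]
Step 7: x=[5.4001 6.9930] v=[4.8333 -2.7644]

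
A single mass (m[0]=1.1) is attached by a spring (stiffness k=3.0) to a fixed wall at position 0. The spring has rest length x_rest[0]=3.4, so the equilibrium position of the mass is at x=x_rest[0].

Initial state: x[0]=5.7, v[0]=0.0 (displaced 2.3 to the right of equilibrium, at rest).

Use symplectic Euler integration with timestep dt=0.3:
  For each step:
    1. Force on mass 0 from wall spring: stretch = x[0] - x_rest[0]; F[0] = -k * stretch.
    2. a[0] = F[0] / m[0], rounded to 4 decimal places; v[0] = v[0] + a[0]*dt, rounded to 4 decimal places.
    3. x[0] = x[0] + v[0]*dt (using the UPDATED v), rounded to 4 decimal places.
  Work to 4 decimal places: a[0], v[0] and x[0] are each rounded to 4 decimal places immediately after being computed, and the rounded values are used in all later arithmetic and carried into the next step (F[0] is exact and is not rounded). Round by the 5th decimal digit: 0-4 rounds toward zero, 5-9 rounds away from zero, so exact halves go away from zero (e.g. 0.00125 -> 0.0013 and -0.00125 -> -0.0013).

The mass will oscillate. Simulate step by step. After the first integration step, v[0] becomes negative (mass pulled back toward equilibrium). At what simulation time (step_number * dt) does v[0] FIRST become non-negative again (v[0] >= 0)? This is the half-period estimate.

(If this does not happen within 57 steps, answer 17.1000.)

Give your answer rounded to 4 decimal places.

Answer: 2.1000

Derivation:
Step 0: x=[5.7000] v=[0.0000]
Step 1: x=[5.1355] v=[-1.8818]
Step 2: x=[4.1450] v=[-3.3018]
Step 3: x=[2.9716] v=[-3.9113]
Step 4: x=[1.9034] v=[-3.5608]
Step 5: x=[1.2025] v=[-2.3363]
Step 6: x=[1.0410] v=[-0.5383]
Step 7: x=[1.4585] v=[1.3918]
First v>=0 after going negative at step 7, time=2.1000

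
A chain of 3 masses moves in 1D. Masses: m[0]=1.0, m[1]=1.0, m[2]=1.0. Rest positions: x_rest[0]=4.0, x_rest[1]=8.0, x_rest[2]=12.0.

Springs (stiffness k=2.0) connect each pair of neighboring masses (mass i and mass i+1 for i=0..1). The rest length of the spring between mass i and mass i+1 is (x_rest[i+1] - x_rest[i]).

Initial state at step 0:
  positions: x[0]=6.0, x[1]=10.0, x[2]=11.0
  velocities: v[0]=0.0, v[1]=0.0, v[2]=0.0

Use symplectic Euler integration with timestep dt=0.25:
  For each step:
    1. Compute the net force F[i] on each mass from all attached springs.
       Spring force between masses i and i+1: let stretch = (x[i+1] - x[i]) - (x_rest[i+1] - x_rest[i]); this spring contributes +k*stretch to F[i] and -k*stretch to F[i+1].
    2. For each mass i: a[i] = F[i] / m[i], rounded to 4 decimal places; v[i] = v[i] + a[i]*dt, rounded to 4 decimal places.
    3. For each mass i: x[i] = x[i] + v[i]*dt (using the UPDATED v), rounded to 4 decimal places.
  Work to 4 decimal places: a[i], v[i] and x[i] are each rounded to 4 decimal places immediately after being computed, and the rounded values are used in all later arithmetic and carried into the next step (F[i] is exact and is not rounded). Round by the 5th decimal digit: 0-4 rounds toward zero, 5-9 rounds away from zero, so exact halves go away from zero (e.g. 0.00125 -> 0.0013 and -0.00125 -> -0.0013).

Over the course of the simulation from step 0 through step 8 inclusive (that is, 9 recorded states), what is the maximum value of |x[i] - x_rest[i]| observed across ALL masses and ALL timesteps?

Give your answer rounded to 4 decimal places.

Step 0: x=[6.0000 10.0000 11.0000] v=[0.0000 0.0000 0.0000]
Step 1: x=[6.0000 9.6250 11.3750] v=[0.0000 -1.5000 1.5000]
Step 2: x=[5.9531 9.0156 12.0313] v=[-0.1875 -2.4375 2.6250]
Step 3: x=[5.7890 8.4004 12.8106] v=[-0.6563 -2.4609 3.1172]
Step 4: x=[5.4514 8.0100 13.5386] v=[-1.3506 -1.5615 2.9121]
Step 5: x=[4.9336 7.9909 14.0756] v=[-2.0713 -0.0765 2.1478]
Step 6: x=[4.2979 8.3502 14.3520] v=[-2.5427 1.4372 1.1055]
Step 7: x=[3.6688 8.9532 14.3782] v=[-2.5166 2.4120 0.1046]
Step 8: x=[3.2002 9.5738 14.2262] v=[-1.8744 2.4823 -0.6079]
Max displacement = 2.3782

Answer: 2.3782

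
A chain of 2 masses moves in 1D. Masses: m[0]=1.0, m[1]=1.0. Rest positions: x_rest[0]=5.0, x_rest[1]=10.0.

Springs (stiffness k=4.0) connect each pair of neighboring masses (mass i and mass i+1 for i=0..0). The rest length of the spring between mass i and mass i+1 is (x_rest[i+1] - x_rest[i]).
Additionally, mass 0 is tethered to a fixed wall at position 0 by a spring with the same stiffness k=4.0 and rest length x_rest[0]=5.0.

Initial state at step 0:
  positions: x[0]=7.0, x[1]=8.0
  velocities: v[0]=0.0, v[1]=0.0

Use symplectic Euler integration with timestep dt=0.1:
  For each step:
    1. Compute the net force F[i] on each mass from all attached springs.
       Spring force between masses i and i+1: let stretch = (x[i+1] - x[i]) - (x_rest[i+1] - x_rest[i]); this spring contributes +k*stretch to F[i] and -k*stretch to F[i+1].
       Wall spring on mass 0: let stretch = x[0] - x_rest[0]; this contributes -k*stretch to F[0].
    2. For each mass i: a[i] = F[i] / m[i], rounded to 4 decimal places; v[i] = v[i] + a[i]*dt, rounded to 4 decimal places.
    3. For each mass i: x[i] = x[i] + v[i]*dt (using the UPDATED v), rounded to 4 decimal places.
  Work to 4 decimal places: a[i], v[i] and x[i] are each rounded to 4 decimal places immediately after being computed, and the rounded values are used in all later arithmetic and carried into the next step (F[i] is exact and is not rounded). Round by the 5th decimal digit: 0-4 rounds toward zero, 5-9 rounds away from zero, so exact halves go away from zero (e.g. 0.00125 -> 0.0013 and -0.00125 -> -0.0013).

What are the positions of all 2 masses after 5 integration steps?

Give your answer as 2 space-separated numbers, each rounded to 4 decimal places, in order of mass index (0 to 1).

Step 0: x=[7.0000 8.0000] v=[0.0000 0.0000]
Step 1: x=[6.7600 8.1600] v=[-2.4000 1.6000]
Step 2: x=[6.3056 8.4640] v=[-4.5440 3.0400]
Step 3: x=[5.6853 8.8817] v=[-6.2029 4.1766]
Step 4: x=[4.9655 9.3715] v=[-7.1985 4.8980]
Step 5: x=[4.2233 9.8851] v=[-7.4223 5.1356]

Answer: 4.2233 9.8851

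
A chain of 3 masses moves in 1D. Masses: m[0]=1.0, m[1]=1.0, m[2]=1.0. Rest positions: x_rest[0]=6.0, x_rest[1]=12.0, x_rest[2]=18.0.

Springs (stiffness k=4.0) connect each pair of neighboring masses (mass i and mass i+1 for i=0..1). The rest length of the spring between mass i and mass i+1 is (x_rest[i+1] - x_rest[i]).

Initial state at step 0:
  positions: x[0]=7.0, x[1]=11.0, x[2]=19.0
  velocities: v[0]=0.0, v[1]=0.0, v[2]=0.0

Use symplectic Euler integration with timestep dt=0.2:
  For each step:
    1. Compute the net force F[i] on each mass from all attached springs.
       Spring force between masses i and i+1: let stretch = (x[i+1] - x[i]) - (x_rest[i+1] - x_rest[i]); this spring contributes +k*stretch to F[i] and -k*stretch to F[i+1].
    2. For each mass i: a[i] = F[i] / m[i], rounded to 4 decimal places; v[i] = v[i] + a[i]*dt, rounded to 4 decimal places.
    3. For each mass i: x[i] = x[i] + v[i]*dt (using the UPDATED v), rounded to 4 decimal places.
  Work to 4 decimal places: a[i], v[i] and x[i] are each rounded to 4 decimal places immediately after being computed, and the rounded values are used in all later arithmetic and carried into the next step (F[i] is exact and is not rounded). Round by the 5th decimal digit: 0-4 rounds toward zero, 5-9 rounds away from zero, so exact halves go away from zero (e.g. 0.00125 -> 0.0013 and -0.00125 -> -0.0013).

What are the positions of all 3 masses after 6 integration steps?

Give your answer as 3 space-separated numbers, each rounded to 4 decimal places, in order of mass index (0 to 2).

Answer: 6.2528 12.4947 18.2528

Derivation:
Step 0: x=[7.0000 11.0000 19.0000] v=[0.0000 0.0000 0.0000]
Step 1: x=[6.6800 11.6400 18.6800] v=[-1.6000 3.2000 -1.6000]
Step 2: x=[6.1936 12.6128 18.1936] v=[-2.4320 4.8640 -2.4320]
Step 3: x=[5.7743 13.4515 17.7743] v=[-2.0966 4.1933 -2.0966]
Step 4: x=[5.6233 13.7535 17.6233] v=[-0.7548 1.5098 -0.7548]
Step 5: x=[5.8132 13.3738 17.8132] v=[0.9494 -1.8985 0.9494]
Step 6: x=[6.2528 12.4947 18.2528] v=[2.1979 -4.3955 2.1979]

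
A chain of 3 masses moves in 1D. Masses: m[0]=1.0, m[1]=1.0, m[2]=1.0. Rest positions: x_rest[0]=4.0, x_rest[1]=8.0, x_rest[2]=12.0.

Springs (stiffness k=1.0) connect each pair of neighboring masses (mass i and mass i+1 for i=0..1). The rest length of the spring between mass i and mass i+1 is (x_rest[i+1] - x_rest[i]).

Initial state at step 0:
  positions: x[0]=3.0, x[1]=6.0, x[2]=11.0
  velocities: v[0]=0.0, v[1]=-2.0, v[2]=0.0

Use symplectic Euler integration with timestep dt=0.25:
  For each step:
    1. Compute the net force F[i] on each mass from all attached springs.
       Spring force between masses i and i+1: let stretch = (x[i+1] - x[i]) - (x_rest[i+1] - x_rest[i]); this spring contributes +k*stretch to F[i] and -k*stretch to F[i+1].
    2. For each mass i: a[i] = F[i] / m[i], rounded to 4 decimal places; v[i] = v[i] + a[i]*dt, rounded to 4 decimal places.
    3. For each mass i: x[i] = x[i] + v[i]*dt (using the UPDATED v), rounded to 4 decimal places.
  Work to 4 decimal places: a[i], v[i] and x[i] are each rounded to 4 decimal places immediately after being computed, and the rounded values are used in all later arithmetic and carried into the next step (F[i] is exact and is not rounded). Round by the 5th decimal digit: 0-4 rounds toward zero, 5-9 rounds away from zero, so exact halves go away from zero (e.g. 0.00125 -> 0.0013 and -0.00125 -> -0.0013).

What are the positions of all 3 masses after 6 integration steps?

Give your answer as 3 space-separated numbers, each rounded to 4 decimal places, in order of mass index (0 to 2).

Step 0: x=[3.0000 6.0000 11.0000] v=[0.0000 -2.0000 0.0000]
Step 1: x=[2.9375 5.6250 10.9375] v=[-0.2500 -1.5000 -0.2500]
Step 2: x=[2.7930 5.4141 10.7930] v=[-0.5781 -0.8438 -0.5781]
Step 3: x=[2.5623 5.3755 10.5623] v=[-0.9228 -0.1544 -0.9228]
Step 4: x=[2.2574 5.4853 10.2574] v=[-1.2195 0.4390 -1.2195]
Step 5: x=[1.9043 5.6916 9.9043] v=[-1.4125 0.8251 -1.4125]
Step 6: x=[1.5379 5.9245 9.5379] v=[-1.4657 0.9315 -1.4657]

Answer: 1.5379 5.9245 9.5379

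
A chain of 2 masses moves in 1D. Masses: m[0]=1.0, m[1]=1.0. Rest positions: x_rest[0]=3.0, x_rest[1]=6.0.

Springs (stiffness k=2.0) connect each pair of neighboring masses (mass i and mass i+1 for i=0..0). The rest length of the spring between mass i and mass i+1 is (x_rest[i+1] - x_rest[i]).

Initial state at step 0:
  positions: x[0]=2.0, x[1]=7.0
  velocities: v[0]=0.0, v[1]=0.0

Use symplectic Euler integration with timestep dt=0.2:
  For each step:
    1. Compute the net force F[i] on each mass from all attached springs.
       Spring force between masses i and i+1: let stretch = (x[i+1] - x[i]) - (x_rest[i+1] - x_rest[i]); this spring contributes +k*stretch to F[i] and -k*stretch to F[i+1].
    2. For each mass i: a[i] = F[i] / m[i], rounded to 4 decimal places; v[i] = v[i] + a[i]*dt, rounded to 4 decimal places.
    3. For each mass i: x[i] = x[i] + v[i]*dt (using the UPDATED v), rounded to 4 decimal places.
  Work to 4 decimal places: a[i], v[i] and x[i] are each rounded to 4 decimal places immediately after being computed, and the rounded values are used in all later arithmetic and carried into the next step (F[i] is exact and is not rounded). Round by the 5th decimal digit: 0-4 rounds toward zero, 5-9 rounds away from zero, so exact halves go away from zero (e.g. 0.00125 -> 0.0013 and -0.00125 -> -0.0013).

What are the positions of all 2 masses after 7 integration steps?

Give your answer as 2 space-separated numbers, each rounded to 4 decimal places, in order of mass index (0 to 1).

Step 0: x=[2.0000 7.0000] v=[0.0000 0.0000]
Step 1: x=[2.1600 6.8400] v=[0.8000 -0.8000]
Step 2: x=[2.4544 6.5456] v=[1.4720 -1.4720]
Step 3: x=[2.8361 6.1639] v=[1.9085 -1.9085]
Step 4: x=[3.2440 5.7560] v=[2.0396 -2.0396]
Step 5: x=[3.6129 5.3871] v=[1.8444 -1.8444]
Step 6: x=[3.8837 5.1163] v=[1.3541 -1.3541]
Step 7: x=[4.0131 4.9869] v=[0.6471 -0.6471]

Answer: 4.0131 4.9869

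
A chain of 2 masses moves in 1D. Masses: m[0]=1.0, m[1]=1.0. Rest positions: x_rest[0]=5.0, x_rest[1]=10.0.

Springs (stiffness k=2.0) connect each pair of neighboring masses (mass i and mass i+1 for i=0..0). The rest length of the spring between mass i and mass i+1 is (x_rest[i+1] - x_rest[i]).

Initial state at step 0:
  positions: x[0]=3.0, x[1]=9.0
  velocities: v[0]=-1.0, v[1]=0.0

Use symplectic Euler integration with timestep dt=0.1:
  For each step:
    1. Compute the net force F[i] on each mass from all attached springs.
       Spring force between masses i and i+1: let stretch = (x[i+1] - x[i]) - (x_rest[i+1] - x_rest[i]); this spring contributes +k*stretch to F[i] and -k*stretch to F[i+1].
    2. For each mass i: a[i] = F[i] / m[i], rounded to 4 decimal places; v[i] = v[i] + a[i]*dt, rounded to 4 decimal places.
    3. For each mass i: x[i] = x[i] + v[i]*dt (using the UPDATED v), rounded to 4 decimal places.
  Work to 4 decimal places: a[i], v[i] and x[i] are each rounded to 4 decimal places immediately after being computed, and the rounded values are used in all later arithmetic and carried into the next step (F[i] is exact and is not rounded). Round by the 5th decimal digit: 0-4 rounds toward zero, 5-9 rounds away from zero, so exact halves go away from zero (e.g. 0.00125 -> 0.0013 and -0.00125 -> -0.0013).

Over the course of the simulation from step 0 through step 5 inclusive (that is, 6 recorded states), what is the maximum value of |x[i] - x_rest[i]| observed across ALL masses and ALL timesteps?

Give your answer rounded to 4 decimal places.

Step 0: x=[3.0000 9.0000] v=[-1.0000 0.0000]
Step 1: x=[2.9200 8.9800] v=[-0.8000 -0.2000]
Step 2: x=[2.8612 8.9388] v=[-0.5880 -0.4120]
Step 3: x=[2.8240 8.8761] v=[-0.3725 -0.6275]
Step 4: x=[2.8078 8.7923] v=[-0.1621 -0.8379]
Step 5: x=[2.8113 8.6888] v=[0.0348 -1.0348]
Max displacement = 2.1922

Answer: 2.1922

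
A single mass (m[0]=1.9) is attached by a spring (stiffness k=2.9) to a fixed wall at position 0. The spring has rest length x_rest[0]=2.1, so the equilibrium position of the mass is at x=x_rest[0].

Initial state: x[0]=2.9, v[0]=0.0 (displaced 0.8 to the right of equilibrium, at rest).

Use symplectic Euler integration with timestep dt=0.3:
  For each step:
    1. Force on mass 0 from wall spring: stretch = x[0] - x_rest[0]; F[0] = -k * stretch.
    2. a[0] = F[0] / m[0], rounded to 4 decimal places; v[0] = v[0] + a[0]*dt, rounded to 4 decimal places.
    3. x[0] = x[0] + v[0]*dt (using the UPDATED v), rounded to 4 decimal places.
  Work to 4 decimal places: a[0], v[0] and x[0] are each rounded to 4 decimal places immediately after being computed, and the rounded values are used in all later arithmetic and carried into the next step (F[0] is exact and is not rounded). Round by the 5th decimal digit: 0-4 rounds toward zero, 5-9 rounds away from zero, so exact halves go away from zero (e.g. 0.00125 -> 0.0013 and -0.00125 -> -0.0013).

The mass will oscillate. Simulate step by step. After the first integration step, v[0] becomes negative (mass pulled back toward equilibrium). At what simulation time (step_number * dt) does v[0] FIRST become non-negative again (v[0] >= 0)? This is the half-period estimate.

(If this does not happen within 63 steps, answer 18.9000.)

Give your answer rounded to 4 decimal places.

Step 0: x=[2.9000] v=[0.0000]
Step 1: x=[2.7901] v=[-0.3663]
Step 2: x=[2.5854] v=[-0.6823]
Step 3: x=[2.3140] v=[-0.9046]
Step 4: x=[2.0132] v=[-1.0026]
Step 5: x=[1.7243] v=[-0.9629]
Step 6: x=[1.4870] v=[-0.7909]
Step 7: x=[1.3339] v=[-0.5102]
Step 8: x=[1.2861] v=[-0.1594]
Step 9: x=[1.3501] v=[0.2133]
First v>=0 after going negative at step 9, time=2.7000

Answer: 2.7000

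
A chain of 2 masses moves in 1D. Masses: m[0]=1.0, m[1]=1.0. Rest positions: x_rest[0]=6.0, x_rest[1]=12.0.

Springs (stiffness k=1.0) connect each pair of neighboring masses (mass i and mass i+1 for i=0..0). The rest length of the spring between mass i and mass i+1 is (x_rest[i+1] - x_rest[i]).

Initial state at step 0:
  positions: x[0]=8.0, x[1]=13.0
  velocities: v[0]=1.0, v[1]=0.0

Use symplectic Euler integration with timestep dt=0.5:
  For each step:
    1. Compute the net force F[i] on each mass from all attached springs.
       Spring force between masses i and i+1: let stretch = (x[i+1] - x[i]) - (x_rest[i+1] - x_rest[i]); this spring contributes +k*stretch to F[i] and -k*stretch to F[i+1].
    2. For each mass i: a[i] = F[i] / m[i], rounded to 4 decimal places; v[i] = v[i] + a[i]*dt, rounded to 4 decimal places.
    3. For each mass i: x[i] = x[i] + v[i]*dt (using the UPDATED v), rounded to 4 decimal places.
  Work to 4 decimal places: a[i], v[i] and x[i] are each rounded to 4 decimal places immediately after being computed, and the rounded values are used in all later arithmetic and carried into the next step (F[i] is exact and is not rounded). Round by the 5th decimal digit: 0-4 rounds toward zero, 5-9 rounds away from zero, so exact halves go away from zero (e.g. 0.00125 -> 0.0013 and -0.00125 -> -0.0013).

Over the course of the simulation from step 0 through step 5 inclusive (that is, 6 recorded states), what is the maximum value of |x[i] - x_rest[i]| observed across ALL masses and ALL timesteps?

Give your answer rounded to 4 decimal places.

Step 0: x=[8.0000 13.0000] v=[1.0000 0.0000]
Step 1: x=[8.2500 13.2500] v=[0.5000 0.5000]
Step 2: x=[8.2500 13.7500] v=[0.0000 1.0000]
Step 3: x=[8.1250 14.3750] v=[-0.2500 1.2500]
Step 4: x=[8.0625 14.9375] v=[-0.1250 1.1250]
Step 5: x=[8.2188 15.2813] v=[0.3125 0.6875]
Max displacement = 3.2813

Answer: 3.2813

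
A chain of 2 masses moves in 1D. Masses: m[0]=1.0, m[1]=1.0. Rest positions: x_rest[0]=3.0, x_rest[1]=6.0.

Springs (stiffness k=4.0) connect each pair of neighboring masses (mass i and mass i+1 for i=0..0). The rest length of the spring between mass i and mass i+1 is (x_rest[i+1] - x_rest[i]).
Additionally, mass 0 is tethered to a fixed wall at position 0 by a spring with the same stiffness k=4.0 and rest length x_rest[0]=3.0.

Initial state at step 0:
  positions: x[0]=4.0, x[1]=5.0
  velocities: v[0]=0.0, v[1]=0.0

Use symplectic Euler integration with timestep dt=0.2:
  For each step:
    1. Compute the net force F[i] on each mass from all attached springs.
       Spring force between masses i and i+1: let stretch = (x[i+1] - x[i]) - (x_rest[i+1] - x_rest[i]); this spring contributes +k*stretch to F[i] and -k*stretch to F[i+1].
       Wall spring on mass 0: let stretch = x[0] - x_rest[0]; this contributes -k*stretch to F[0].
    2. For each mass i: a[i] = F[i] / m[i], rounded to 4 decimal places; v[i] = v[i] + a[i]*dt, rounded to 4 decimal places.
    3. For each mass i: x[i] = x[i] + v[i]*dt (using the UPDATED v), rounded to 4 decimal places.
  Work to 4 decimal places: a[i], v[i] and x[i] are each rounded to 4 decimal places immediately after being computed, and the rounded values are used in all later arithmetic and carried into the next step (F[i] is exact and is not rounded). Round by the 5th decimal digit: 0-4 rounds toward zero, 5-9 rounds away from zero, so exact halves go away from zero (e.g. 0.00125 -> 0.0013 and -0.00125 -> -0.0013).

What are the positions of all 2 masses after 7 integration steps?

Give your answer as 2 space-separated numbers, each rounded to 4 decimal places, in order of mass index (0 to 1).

Step 0: x=[4.0000 5.0000] v=[0.0000 0.0000]
Step 1: x=[3.5200 5.3200] v=[-2.4000 1.6000]
Step 2: x=[2.7648 5.8320] v=[-3.7760 2.5600]
Step 3: x=[2.0580 6.3332] v=[-3.5341 2.5062]
Step 4: x=[1.7059 6.6304] v=[-1.7603 1.4860]
Step 5: x=[1.8688 6.6197] v=[0.8146 -0.0536]
Step 6: x=[2.4929 6.3288] v=[3.1203 -1.4543]
Step 7: x=[3.3318 5.9042] v=[4.1947 -2.1230]

Answer: 3.3318 5.9042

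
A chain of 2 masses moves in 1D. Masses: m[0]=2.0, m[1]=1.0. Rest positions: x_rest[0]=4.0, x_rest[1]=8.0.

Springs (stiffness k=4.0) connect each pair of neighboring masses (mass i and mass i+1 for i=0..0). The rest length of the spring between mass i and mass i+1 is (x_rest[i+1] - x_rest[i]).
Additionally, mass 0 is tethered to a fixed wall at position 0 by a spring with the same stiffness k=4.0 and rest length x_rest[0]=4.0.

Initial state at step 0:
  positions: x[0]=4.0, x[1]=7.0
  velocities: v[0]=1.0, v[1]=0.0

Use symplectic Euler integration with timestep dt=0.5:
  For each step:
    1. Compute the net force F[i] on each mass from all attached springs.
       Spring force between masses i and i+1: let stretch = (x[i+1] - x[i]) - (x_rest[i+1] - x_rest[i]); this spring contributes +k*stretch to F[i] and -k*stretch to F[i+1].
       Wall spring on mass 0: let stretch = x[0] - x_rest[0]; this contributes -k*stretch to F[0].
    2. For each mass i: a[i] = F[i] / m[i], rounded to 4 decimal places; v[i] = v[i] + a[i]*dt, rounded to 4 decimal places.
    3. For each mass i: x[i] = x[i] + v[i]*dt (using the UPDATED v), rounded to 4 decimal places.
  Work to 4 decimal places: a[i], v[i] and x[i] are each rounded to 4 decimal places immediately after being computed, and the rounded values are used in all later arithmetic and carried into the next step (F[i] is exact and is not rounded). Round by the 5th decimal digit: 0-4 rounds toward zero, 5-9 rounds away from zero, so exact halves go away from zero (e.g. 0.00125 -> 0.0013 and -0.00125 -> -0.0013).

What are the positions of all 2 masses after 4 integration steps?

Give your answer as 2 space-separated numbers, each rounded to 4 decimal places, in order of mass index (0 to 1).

Step 0: x=[4.0000 7.0000] v=[1.0000 0.0000]
Step 1: x=[4.0000 8.0000] v=[0.0000 2.0000]
Step 2: x=[4.0000 9.0000] v=[0.0000 2.0000]
Step 3: x=[4.5000 9.0000] v=[1.0000 0.0000]
Step 4: x=[5.0000 8.5000] v=[1.0000 -1.0000]

Answer: 5.0000 8.5000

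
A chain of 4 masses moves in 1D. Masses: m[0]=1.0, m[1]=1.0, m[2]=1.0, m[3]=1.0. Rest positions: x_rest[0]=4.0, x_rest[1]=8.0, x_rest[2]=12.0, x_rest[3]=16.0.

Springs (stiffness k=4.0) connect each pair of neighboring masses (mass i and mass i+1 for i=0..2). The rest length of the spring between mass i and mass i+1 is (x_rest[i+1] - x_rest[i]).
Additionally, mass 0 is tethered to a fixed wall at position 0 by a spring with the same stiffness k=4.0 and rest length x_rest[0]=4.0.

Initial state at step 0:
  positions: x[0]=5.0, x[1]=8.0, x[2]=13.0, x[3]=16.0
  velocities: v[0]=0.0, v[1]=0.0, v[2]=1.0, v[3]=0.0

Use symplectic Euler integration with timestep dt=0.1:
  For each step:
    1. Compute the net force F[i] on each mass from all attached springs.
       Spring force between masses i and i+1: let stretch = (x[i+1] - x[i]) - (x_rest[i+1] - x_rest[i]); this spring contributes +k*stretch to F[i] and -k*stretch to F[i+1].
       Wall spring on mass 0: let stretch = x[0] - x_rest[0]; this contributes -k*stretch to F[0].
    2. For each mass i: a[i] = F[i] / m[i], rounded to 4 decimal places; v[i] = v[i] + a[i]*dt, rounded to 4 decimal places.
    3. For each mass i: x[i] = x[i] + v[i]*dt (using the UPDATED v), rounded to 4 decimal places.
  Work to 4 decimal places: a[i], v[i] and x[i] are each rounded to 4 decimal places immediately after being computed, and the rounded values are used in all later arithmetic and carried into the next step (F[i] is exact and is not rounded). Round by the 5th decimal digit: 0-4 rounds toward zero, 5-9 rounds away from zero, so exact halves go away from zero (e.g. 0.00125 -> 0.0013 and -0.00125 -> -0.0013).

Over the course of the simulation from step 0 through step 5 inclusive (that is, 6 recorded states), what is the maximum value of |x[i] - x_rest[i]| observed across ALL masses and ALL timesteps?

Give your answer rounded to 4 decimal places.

Step 0: x=[5.0000 8.0000 13.0000 16.0000] v=[0.0000 0.0000 1.0000 0.0000]
Step 1: x=[4.9200 8.0800 13.0200 16.0400] v=[-0.8000 0.8000 0.2000 0.4000]
Step 2: x=[4.7696 8.2312 12.9632 16.1192] v=[-1.5040 1.5120 -0.5680 0.7920]
Step 3: x=[4.5669 8.4332 12.8434 16.2322] v=[-2.0272 2.0202 -1.1984 1.1296]
Step 4: x=[4.3362 8.6570 12.6827 16.3696] v=[-2.3074 2.2378 -1.6070 1.3741]
Step 5: x=[4.1048 8.8690 12.5085 16.5195] v=[-2.3136 2.1198 -1.7425 1.4993]
Max displacement = 1.0200

Answer: 1.0200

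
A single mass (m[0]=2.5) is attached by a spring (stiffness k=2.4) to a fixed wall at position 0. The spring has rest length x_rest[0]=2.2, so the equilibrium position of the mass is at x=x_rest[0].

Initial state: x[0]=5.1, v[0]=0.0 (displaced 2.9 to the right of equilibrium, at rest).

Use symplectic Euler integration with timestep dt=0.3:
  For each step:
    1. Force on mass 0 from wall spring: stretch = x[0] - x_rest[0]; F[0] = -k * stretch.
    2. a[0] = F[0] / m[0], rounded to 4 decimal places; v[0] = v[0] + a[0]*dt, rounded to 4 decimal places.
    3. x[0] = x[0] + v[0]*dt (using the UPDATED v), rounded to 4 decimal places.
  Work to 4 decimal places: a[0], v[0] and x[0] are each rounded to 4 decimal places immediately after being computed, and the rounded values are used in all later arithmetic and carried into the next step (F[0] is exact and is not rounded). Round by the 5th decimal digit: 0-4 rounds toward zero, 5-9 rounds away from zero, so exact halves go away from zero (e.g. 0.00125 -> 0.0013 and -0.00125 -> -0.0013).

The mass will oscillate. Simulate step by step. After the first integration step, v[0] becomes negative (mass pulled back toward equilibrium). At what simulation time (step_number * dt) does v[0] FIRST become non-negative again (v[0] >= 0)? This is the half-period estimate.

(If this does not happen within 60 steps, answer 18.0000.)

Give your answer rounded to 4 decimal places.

Step 0: x=[5.1000] v=[0.0000]
Step 1: x=[4.8494] v=[-0.8352]
Step 2: x=[4.3699] v=[-1.5982]
Step 3: x=[3.7030] v=[-2.2231]
Step 4: x=[2.9062] v=[-2.6560]
Step 5: x=[2.0484] v=[-2.8594]
Step 6: x=[1.2037] v=[-2.8158]
Step 7: x=[0.4450] v=[-2.5289]
Step 8: x=[-0.1621] v=[-2.0235]
Step 9: x=[-0.5651] v=[-1.3432]
Step 10: x=[-0.7292] v=[-0.5469]
Step 11: x=[-0.6402] v=[0.2967]
First v>=0 after going negative at step 11, time=3.3000

Answer: 3.3000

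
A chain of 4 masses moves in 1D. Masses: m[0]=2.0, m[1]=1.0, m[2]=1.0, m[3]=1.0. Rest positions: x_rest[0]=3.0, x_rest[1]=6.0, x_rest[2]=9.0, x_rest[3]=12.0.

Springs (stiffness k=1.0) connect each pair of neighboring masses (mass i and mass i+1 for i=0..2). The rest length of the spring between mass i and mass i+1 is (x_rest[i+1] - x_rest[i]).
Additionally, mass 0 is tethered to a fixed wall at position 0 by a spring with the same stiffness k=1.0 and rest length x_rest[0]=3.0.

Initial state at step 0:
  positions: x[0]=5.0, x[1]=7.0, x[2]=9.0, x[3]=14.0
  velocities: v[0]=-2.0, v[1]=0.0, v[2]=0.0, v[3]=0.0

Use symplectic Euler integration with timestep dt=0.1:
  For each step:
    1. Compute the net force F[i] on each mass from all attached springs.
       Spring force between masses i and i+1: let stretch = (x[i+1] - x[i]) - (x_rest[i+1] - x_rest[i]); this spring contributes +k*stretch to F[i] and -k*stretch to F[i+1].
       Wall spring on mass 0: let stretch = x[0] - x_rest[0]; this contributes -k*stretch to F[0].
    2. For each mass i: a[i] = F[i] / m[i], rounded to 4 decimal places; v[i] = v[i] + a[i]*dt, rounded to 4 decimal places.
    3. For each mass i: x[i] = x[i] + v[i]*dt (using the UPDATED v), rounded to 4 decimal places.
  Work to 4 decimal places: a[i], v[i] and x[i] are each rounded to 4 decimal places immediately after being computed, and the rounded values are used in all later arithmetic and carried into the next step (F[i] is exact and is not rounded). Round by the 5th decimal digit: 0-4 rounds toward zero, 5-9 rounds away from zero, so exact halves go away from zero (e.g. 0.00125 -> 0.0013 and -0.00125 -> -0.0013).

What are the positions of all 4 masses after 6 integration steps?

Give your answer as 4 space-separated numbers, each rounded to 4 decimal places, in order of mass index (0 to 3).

Step 0: x=[5.0000 7.0000 9.0000 14.0000] v=[-2.0000 0.0000 0.0000 0.0000]
Step 1: x=[4.7850 7.0000 9.0300 13.9800] v=[-2.1500 0.0000 0.3000 -0.2000]
Step 2: x=[4.5572 6.9982 9.0892 13.9405] v=[-2.2785 -0.0185 0.5920 -0.3950]
Step 3: x=[4.3188 6.9929 9.1760 13.8825] v=[-2.3843 -0.0535 0.8680 -0.5801]
Step 4: x=[4.0722 6.9826 9.2880 13.8074] v=[-2.4665 -0.1026 1.1203 -0.7508]
Step 5: x=[3.8197 6.9663 9.4222 13.7171] v=[-2.5246 -0.1631 1.3417 -0.9027]
Step 6: x=[3.5639 6.9431 9.5748 13.6139] v=[-2.5583 -0.2322 1.5256 -1.0322]

Answer: 3.5639 6.9431 9.5748 13.6139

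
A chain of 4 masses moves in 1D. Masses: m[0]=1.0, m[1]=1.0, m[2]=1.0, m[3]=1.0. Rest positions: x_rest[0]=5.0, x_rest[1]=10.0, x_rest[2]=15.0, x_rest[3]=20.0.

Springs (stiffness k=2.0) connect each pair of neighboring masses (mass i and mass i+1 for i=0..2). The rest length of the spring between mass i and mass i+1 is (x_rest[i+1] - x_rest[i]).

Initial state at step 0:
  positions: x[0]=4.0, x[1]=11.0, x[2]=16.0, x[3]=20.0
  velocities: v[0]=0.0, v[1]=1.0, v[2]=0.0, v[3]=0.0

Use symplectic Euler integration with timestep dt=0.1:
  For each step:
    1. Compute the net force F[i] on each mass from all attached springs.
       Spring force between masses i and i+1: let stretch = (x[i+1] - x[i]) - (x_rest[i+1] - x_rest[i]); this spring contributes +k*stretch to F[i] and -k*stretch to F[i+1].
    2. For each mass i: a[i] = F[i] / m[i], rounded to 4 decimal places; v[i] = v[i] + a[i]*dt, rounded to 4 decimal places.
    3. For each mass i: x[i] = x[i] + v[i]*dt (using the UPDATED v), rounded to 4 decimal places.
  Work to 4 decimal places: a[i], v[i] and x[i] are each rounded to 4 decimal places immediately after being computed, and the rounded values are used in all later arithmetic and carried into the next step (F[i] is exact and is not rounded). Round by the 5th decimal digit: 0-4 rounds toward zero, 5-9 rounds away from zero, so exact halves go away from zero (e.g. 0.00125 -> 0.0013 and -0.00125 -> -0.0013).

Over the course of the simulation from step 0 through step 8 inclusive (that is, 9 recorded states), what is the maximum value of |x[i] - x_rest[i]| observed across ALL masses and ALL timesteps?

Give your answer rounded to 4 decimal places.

Answer: 1.0780

Derivation:
Step 0: x=[4.0000 11.0000 16.0000 20.0000] v=[0.0000 1.0000 0.0000 0.0000]
Step 1: x=[4.0400 11.0600 15.9800 20.0200] v=[0.4000 0.6000 -0.2000 0.2000]
Step 2: x=[4.1204 11.0780 15.9424 20.0592] v=[0.8040 0.1800 -0.3760 0.3920]
Step 3: x=[4.2400 11.0541 15.8899 20.1161] v=[1.1955 -0.2386 -0.5255 0.5686]
Step 4: x=[4.3958 10.9907 15.8252 20.1884] v=[1.5583 -0.6343 -0.6474 0.7234]
Step 5: x=[4.5835 10.8921 15.7510 20.2735] v=[1.8773 -0.9864 -0.7417 0.8508]
Step 6: x=[4.7974 10.7645 15.6701 20.3681] v=[2.1390 -1.2763 -0.8090 0.9463]
Step 7: x=[5.0306 10.6156 15.5851 20.4688] v=[2.3324 -1.4886 -0.8505 1.0067]
Step 8: x=[5.2755 10.4544 15.4983 20.5718] v=[2.4494 -1.6117 -0.8677 1.0300]
Max displacement = 1.0780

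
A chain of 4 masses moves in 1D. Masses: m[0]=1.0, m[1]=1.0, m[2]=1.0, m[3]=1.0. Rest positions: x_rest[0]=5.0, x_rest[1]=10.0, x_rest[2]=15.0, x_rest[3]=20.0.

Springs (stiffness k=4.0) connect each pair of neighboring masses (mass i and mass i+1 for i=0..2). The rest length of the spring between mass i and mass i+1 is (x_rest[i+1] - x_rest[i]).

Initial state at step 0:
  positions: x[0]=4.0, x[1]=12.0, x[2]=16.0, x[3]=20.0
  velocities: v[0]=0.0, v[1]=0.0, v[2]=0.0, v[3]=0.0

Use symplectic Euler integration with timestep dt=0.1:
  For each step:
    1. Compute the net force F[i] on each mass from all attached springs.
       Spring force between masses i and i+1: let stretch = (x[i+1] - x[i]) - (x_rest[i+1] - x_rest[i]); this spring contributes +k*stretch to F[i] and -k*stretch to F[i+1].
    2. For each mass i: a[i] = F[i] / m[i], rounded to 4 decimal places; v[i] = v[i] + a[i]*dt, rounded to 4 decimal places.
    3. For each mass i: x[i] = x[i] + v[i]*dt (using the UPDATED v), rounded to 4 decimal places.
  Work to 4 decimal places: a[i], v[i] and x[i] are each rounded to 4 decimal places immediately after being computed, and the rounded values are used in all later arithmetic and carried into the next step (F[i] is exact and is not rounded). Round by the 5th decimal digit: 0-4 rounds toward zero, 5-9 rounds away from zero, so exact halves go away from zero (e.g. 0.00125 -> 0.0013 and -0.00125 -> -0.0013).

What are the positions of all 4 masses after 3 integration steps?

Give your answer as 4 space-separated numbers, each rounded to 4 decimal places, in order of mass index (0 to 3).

Answer: 4.6652 11.1260 15.9770 20.2319

Derivation:
Step 0: x=[4.0000 12.0000 16.0000 20.0000] v=[0.0000 0.0000 0.0000 0.0000]
Step 1: x=[4.1200 11.8400 16.0000 20.0400] v=[1.2000 -1.6000 0.0000 0.4000]
Step 2: x=[4.3488 11.5376 15.9952 20.1184] v=[2.2880 -3.0240 -0.0480 0.7840]
Step 3: x=[4.6652 11.1260 15.9770 20.2319] v=[3.1635 -4.1165 -0.1818 1.1347]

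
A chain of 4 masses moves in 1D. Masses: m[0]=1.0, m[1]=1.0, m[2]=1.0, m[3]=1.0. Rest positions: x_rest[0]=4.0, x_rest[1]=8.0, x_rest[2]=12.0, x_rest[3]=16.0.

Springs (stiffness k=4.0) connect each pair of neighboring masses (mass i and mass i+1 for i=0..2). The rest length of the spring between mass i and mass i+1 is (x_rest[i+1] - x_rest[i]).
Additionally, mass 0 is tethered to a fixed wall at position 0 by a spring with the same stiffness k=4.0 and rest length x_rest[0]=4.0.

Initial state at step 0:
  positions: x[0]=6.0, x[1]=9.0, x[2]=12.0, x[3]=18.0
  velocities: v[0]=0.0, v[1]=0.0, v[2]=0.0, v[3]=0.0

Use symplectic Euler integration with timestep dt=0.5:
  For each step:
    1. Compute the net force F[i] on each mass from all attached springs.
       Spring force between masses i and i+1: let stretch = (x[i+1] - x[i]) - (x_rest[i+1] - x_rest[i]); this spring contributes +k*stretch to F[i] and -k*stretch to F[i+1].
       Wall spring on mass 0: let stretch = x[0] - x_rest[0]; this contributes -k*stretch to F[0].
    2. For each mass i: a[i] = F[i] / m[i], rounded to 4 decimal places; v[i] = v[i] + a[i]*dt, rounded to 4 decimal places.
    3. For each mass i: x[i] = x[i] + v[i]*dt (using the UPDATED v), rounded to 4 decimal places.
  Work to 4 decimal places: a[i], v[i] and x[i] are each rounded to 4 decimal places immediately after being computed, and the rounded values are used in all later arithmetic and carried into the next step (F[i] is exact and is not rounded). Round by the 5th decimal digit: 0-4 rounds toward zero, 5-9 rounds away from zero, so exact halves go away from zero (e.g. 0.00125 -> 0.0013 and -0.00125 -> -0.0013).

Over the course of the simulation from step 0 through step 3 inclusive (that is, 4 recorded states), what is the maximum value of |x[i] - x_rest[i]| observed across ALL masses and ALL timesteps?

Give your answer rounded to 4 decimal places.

Step 0: x=[6.0000 9.0000 12.0000 18.0000] v=[0.0000 0.0000 0.0000 0.0000]
Step 1: x=[3.0000 9.0000 15.0000 16.0000] v=[-6.0000 0.0000 6.0000 -4.0000]
Step 2: x=[3.0000 9.0000 13.0000 17.0000] v=[0.0000 0.0000 -4.0000 2.0000]
Step 3: x=[6.0000 7.0000 11.0000 18.0000] v=[6.0000 -4.0000 -4.0000 2.0000]
Max displacement = 3.0000

Answer: 3.0000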